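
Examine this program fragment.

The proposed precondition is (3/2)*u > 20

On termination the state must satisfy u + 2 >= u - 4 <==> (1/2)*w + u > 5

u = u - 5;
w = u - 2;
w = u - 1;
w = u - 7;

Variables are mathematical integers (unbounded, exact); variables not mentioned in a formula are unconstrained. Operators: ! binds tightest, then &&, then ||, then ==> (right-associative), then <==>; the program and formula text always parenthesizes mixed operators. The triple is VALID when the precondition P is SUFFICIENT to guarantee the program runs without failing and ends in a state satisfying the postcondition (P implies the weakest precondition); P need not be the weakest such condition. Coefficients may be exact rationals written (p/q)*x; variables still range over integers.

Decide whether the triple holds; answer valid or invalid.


Working backward. After the program, the postcondition u + 2 >= u - 4 <==> (1/2)*w + u > 5 must hold; in canonical form it is u + (1/2)*w > 5.
Before w := u - 7: (3/2)*u > 17/2
Before w := u - 1: (3/2)*u > 17/2
Before w := u - 2: (3/2)*u > 17/2
Before u := u - 5: (3/2)*u > 16
The weakest precondition is (3/2)*u > 16.
Check whether (3/2)*u > 20 implies it.
Every state satisfying the precondition satisfies the weakest precondition: the implication holds.
Answer: valid


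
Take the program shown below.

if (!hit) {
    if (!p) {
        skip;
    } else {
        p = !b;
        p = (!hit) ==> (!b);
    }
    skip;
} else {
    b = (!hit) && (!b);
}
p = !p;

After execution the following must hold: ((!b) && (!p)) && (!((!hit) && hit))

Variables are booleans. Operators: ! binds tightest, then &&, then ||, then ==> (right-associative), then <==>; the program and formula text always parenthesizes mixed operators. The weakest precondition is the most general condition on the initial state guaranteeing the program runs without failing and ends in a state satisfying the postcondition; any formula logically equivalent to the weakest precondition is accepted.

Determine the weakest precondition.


Working backward. After the program, the postcondition ((!b) && (!p)) && (!((!hit) && hit)) must hold; in canonical form it is (!b) && (!p).
Before p := !p: (!b) && p
Then branch requires ((!p) ==> ((!b) && p)) && (p ==> ((!b) && ((!hit) ==> (!b)))); else branch requires (!((!hit) && (!b))) && p.
Before the if: ((!hit) ==> (((!p) ==> ((!b) && p)) && (p ==> ((!b) && ((!hit) ==> (!b)))))) && (hit ==> ((!((!hit) && (!b))) && p))
Answer: WP = ((!hit) ==> (((!p) ==> ((!b) && p)) && (p ==> ((!b) && ((!hit) ==> (!b)))))) && (hit ==> ((!((!hit) && (!b))) && p))


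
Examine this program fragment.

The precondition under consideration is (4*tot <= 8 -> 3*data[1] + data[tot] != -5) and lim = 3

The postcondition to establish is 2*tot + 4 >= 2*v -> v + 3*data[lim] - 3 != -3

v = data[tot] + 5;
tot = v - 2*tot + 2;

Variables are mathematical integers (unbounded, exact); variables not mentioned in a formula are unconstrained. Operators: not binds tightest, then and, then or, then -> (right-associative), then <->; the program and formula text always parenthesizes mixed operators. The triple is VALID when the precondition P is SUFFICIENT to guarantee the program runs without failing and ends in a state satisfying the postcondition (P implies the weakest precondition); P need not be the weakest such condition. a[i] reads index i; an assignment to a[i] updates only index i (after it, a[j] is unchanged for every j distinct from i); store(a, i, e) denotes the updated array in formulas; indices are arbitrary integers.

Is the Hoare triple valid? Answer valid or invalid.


Working backward. After the program, the postcondition 2*tot + 4 >= 2*v -> v + 3*data[lim] - 3 != -3 must hold; in canonical form it is 2*tot >= 2*v - 4 -> 3*data[lim] + v != 0.
Before tot := v - 2*tot + 2: 4*tot <= 8 -> 3*data[lim] + v != 0
Before v := data[tot] + 5: 4*tot <= 8 -> 3*data[lim] + data[tot] != -5
The weakest precondition is 4*tot <= 8 -> 3*data[lim] + data[tot] != -5.
Check whether (4*tot <= 8 -> 3*data[1] + data[tot] != -5) and lim = 3 implies it.
Countermodel: at the initial state data = {[1] = -4820, [2] = 14452, [3] = -4819, elsewhere -4820}, lim = 3, tot = 2, the precondition holds but the weakest precondition fails.
Answer: invalid


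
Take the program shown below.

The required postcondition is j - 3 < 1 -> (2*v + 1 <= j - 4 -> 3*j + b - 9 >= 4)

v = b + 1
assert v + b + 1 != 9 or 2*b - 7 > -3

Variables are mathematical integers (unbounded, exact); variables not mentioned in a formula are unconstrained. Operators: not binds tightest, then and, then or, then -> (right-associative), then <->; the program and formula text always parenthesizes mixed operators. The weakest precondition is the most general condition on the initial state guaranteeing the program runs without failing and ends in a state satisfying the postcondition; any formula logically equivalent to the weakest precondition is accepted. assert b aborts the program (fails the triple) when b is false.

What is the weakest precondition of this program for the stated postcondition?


Working backward. After the program, the postcondition j - 3 < 1 -> (2*v + 1 <= j - 4 -> 3*j + b - 9 >= 4) must hold; in canonical form it is j < 4 -> (2*v <= j - 5 -> b + 3*j >= 13).
Before assert v + b + 1 != 9 or 2*b - 7 > -3: (b + v != 8 or 2*b > 4) and (j < 4 -> (2*v <= j - 5 -> b + 3*j >= 13))
Before v := b + 1: (2*b != 7 or 2*b > 4) and (j < 4 -> (2*b <= j - 7 -> b + 3*j >= 13))
Answer: WP = (2*b != 7 or 2*b > 4) and (j < 4 -> (2*b <= j - 7 -> b + 3*j >= 13))


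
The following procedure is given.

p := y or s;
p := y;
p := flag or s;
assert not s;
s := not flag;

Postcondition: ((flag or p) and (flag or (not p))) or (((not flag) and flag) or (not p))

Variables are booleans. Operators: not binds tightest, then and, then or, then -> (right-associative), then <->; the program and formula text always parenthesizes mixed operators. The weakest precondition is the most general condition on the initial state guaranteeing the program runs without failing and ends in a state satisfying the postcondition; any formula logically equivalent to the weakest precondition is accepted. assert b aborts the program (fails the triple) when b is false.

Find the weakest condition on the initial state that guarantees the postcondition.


Working backward. After the program, the postcondition ((flag or p) and (flag or (not p))) or (((not flag) and flag) or (not p)) must hold; in canonical form it is ((flag or p) and (flag or (not p))) or (not p).
Before s := not flag: ((flag or p) and (flag or (not p))) or (not p)
Before assert not s: (not s) and (((flag or p) and (flag or (not p))) or (not p))
Before p := flag or s: (not s) and (((flag or s) and (flag or (not (flag or s)))) or (not (flag or s)))
Before p := y: (not s) and (((flag or s) and (flag or (not (flag or s)))) or (not (flag or s)))
Before p := y or s: (not s) and (((flag or s) and (flag or (not (flag or s)))) or (not (flag or s)))
Answer: WP = (not s) and (((flag or s) and (flag or (not (flag or s)))) or (not (flag or s)))


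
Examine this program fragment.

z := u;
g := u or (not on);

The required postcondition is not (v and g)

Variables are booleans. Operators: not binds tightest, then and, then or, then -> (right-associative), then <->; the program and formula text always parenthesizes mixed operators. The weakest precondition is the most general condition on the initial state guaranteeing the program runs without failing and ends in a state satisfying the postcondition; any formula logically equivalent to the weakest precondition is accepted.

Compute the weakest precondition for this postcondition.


Working backward. After the program, not (v and g) must hold.
Before g := u or (not on): not (v and (u or (not on)))
Before z := u: not (v and (u or (not on)))
Answer: WP = not (v and (u or (not on)))


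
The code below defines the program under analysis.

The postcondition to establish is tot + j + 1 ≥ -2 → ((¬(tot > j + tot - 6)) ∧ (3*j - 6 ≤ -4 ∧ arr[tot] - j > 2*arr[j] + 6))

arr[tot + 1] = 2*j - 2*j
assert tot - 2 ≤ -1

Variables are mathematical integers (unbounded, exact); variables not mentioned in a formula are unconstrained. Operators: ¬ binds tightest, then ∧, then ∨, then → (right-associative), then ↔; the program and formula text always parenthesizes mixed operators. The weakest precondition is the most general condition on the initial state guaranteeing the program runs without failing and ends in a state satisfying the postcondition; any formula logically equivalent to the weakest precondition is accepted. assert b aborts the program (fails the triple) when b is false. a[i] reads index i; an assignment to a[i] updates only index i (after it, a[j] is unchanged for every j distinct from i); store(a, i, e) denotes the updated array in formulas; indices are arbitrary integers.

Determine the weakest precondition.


Working backward. After the program, the postcondition tot + j + 1 ≥ -2 → ((¬(tot > j + tot - 6)) ∧ (3*j - 6 ≤ -4 ∧ arr[tot] - j > 2*arr[j] + 6)) must hold; in canonical form it is j + tot ≥ -3 → ((¬(j < 6)) ∧ 3*j ≤ 2 ∧ arr[tot] > 2*arr[j] + j + 6).
Before assert tot - 2 ≤ -1: tot ≤ 1 ∧ (j + tot ≥ -3 → ((¬(j < 6)) ∧ 3*j ≤ 2 ∧ arr[tot] > 2*arr[j] + j + 6))
Before arr[tot + 1] := 2*j - 2*j: tot ≤ 1 ∧ (j + tot ≥ -3 → ((¬(j < 6)) ∧ 3*j ≤ 2 ∧ store(arr, tot + 1, 0)[tot] > 2*store(arr, tot + 1, 0)[j] + j + 6))
Answer: WP = tot ≤ 1 ∧ (j + tot ≥ -3 → ((¬(j < 6)) ∧ 3*j ≤ 2 ∧ store(arr, tot + 1, 0)[tot] > 2*store(arr, tot + 1, 0)[j] + j + 6))


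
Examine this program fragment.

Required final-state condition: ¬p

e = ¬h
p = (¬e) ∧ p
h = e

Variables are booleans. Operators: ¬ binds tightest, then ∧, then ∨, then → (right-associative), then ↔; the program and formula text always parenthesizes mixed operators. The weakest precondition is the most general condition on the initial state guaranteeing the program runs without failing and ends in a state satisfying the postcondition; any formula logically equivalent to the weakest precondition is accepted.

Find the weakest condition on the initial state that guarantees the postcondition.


Working backward. After the program, ¬p must hold.
Before h := e: ¬p
Before p := (¬e) ∧ p: ¬((¬e) ∧ p)
Before e := ¬h: ¬(h ∧ p)
Answer: WP = ¬(h ∧ p)


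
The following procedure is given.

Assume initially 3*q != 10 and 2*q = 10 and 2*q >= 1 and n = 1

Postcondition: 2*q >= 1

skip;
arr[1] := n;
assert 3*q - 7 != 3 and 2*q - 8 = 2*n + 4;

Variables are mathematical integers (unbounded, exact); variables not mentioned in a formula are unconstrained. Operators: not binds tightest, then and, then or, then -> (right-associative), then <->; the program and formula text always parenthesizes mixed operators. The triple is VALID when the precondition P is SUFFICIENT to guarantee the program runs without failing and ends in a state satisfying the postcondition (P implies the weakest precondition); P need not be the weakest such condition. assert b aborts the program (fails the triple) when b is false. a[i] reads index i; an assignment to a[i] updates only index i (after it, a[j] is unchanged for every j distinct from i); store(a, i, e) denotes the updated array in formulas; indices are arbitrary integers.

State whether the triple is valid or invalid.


Working backward. After the program, 2*q >= 1 must hold.
Before assert 3*q - 7 != 3 and 2*q - 8 = 2*n + 4: 3*q != 10 and 2*q = 2*n + 12 and 2*q >= 1
Before arr[1] := n: 3*q != 10 and 2*q = 2*n + 12 and 2*q >= 1
Before skip: 3*q != 10 and 2*q = 2*n + 12 and 2*q >= 1
The weakest precondition is 3*q != 10 and 2*q = 2*n + 12 and 2*q >= 1.
Check whether 3*q != 10 and 2*q = 10 and 2*q >= 1 and n = 1 implies it.
Countermodel: at the initial state n = 1, q = 5, the precondition holds but the weakest precondition fails.
Answer: invalid


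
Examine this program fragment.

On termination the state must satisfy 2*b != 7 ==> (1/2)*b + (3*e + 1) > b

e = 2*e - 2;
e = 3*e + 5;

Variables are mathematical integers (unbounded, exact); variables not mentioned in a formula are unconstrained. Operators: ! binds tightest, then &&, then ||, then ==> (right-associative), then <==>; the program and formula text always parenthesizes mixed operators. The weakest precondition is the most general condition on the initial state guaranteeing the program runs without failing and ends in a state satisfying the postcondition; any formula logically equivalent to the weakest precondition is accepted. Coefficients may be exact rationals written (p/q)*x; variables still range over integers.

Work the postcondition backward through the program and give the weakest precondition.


Working backward. After the program, the postcondition 2*b != 7 ==> (1/2)*b + (3*e + 1) > b must hold; in canonical form it is 2*b != 7 ==> 3*e > (1/2)*b - 1.
Before e := 3*e + 5: 2*b != 7 ==> 9*e > (1/2)*b - 16
Before e := 2*e - 2: 2*b != 7 ==> 18*e > (1/2)*b + 2
Answer: WP = 2*b != 7 ==> 18*e > (1/2)*b + 2


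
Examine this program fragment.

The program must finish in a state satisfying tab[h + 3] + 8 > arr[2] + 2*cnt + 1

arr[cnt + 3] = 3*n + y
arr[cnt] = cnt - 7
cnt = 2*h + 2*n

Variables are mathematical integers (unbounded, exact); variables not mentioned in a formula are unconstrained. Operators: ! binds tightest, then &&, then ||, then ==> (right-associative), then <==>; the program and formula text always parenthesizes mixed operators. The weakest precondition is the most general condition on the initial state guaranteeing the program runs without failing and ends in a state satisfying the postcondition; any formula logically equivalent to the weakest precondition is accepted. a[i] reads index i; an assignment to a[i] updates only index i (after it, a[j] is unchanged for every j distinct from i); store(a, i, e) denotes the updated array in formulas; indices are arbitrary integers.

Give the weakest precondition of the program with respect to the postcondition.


Working backward. After the program, the postcondition tab[h + 3] + 8 > arr[2] + 2*cnt + 1 must hold; in canonical form it is tab[h + 3] > arr[2] + 2*cnt - 7.
Before cnt := 2*h + 2*n: tab[h + 3] > arr[2] + 4*h + 4*n - 7
Before arr[cnt] := cnt - 7: tab[h + 3] > store(arr, cnt, cnt - 7)[2] + 4*h + 4*n - 7
Before arr[cnt + 3] := 3*n + y: tab[h + 3] > store(store(arr, cnt + 3, 3*n + y), cnt, cnt - 7)[2] + 4*h + 4*n - 7
Answer: WP = tab[h + 3] > store(store(arr, cnt + 3, 3*n + y), cnt, cnt - 7)[2] + 4*h + 4*n - 7


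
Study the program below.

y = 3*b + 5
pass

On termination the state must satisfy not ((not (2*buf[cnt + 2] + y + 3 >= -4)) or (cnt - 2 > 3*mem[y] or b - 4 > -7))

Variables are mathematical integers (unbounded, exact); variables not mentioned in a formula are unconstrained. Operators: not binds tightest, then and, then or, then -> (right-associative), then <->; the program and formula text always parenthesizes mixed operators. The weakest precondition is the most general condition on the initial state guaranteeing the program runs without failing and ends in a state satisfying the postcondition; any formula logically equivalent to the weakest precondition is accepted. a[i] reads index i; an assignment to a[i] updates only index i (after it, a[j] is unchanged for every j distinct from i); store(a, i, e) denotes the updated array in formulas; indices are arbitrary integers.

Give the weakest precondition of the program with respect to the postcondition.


Working backward. After the program, the postcondition not ((not (2*buf[cnt + 2] + y + 3 >= -4)) or (cnt - 2 > 3*mem[y] or b - 4 > -7)) must hold; in canonical form it is not ((not (2*buf[cnt + 2] + y >= -7)) or cnt > 3*mem[y] + 2 or b > -3).
Before skip: not ((not (2*buf[cnt + 2] + y >= -7)) or cnt > 3*mem[y] + 2 or b > -3)
Before y := 3*b + 5: not ((not (2*buf[cnt + 2] + 3*b >= -12)) or cnt > 3*mem[3*b + 5] + 2 or b > -3)
Answer: WP = not ((not (2*buf[cnt + 2] + 3*b >= -12)) or cnt > 3*mem[3*b + 5] + 2 or b > -3)


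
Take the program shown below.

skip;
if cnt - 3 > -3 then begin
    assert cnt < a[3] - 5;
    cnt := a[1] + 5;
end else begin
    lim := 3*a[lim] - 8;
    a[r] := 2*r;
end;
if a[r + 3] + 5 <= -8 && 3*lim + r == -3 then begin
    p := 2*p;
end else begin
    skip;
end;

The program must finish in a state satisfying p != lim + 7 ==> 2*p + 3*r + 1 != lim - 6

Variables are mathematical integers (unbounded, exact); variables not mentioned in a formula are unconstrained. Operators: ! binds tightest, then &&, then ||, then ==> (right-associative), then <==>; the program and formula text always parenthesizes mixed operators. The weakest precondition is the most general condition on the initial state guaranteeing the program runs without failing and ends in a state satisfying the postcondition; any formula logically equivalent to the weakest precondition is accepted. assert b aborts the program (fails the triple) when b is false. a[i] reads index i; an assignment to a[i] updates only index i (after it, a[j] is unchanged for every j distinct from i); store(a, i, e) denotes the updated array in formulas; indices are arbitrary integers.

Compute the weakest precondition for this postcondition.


Working backward. After the program, the postcondition p != lim + 7 ==> 2*p + 3*r + 1 != lim - 6 must hold; in canonical form it is p != lim + 7 ==> 2*p + 3*r != lim - 7.
Then branch requires 2*p != lim + 7 ==> 4*p + 3*r != lim - 7; else branch requires p != lim + 7 ==> 2*p + 3*r != lim - 7.
Before the if: ((a[r + 3] <= -13 && 3*lim + r == -3) ==> (2*p != lim + 7 ==> 4*p + 3*r != lim - 7)) && ((!(a[r + 3] <= -13 && 3*lim + r == -3)) ==> (p != lim + 7 ==> 2*p + 3*r != lim - 7))
Then branch requires cnt < a[3] - 5 && ((a[r + 3] <= -13 && 3*lim + r == -3) ==> (2*p != lim + 7 ==> 4*p + 3*r != lim - 7)) && ((!(a[r + 3] <= -13 && 3*lim + r == -3)) ==> (p != lim + 7 ==> 2*p + 3*r != lim - 7)); else branch requires ((store(a, r, 2*r)[r + 3] <= -13 && 9*a[lim] + r == 21) ==> (2*p != 3*a[lim] - 1 ==> 4*p + 3*r != 3*a[lim] - 15)) && ((!(store(a, r, 2*r)[r + 3] <= -13 && 9*a[lim] + r == 21)) ==> (p != 3*a[lim] - 1 ==> 2*p + 3*r != 3*a[lim] - 15)).
Before the if: (cnt > 0 ==> (cnt < a[3] - 5 && ((a[r + 3] <= -13 && 3*lim + r == -3) ==> (2*p != lim + 7 ==> 4*p + 3*r != lim - 7)) && ((!(a[r + 3] <= -13 && 3*lim + r == -3)) ==> (p != lim + 7 ==> 2*p + 3*r != lim - 7)))) && ((!(cnt > 0)) ==> (((store(a, r, 2*r)[r + 3] <= -13 && 9*a[lim] + r == 21) ==> (2*p != 3*a[lim] - 1 ==> 4*p + 3*r != 3*a[lim] - 15)) && ((!(store(a, r, 2*r)[r + 3] <= -13 && 9*a[lim] + r == 21)) ==> (p != 3*a[lim] - 1 ==> 2*p + 3*r != 3*a[lim] - 15))))
Before skip: (cnt > 0 ==> (cnt < a[3] - 5 && ((a[r + 3] <= -13 && 3*lim + r == -3) ==> (2*p != lim + 7 ==> 4*p + 3*r != lim - 7)) && ((!(a[r + 3] <= -13 && 3*lim + r == -3)) ==> (p != lim + 7 ==> 2*p + 3*r != lim - 7)))) && ((!(cnt > 0)) ==> (((store(a, r, 2*r)[r + 3] <= -13 && 9*a[lim] + r == 21) ==> (2*p != 3*a[lim] - 1 ==> 4*p + 3*r != 3*a[lim] - 15)) && ((!(store(a, r, 2*r)[r + 3] <= -13 && 9*a[lim] + r == 21)) ==> (p != 3*a[lim] - 1 ==> 2*p + 3*r != 3*a[lim] - 15))))
Answer: WP = (cnt > 0 ==> (cnt < a[3] - 5 && ((a[r + 3] <= -13 && 3*lim + r == -3) ==> (2*p != lim + 7 ==> 4*p + 3*r != lim - 7)) && ((!(a[r + 3] <= -13 && 3*lim + r == -3)) ==> (p != lim + 7 ==> 2*p + 3*r != lim - 7)))) && ((!(cnt > 0)) ==> (((store(a, r, 2*r)[r + 3] <= -13 && 9*a[lim] + r == 21) ==> (2*p != 3*a[lim] - 1 ==> 4*p + 3*r != 3*a[lim] - 15)) && ((!(store(a, r, 2*r)[r + 3] <= -13 && 9*a[lim] + r == 21)) ==> (p != 3*a[lim] - 1 ==> 2*p + 3*r != 3*a[lim] - 15))))


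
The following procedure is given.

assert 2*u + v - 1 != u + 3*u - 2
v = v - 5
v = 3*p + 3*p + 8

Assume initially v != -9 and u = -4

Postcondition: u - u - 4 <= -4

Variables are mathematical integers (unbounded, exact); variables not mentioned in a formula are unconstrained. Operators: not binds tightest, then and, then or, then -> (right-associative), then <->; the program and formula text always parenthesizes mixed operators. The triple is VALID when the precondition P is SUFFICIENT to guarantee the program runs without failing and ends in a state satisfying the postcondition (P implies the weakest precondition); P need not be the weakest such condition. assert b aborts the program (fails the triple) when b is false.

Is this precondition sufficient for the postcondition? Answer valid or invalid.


Working backward. After the program, the postcondition u - u - 4 <= -4 must hold; in canonical form it is true.
Before v := 3*p + 3*p + 8: true
Before v := v - 5: true
Before assert 2*u + v - 1 != u + 3*u - 2: v != 2*u - 1
The weakest precondition is v != 2*u - 1.
Check whether v != -9 and u = -4 implies it.
Every state satisfying the precondition satisfies the weakest precondition: the implication holds.
Answer: valid


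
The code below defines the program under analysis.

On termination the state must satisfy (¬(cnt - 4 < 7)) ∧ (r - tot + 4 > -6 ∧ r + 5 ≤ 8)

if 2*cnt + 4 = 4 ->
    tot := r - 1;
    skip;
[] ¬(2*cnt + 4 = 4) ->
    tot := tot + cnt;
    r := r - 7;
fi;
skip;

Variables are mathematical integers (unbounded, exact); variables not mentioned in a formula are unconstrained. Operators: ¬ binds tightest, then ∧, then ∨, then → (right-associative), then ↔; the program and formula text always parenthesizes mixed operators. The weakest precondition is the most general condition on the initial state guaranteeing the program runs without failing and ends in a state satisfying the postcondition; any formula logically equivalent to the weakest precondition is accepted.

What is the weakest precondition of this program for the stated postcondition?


Working backward. After the program, the postcondition (¬(cnt - 4 < 7)) ∧ (r - tot + 4 > -6 ∧ r + 5 ≤ 8) must hold; in canonical form it is (¬(cnt < 11)) ∧ r > tot - 10 ∧ r ≤ 3.
Before skip: (¬(cnt < 11)) ∧ r > tot - 10 ∧ r ≤ 3
Then branch requires (¬(cnt < 11)) ∧ r ≤ 3; else branch requires (¬(cnt < 11)) ∧ r > cnt + tot - 3 ∧ r ≤ 10.
Before the if: (2*cnt = 0 → ((¬(cnt < 11)) ∧ r ≤ 3)) ∧ ((¬(2*cnt = 0)) → ((¬(cnt < 11)) ∧ r > cnt + tot - 3 ∧ r ≤ 10))
Answer: WP = (2*cnt = 0 → ((¬(cnt < 11)) ∧ r ≤ 3)) ∧ ((¬(2*cnt = 0)) → ((¬(cnt < 11)) ∧ r > cnt + tot - 3 ∧ r ≤ 10))


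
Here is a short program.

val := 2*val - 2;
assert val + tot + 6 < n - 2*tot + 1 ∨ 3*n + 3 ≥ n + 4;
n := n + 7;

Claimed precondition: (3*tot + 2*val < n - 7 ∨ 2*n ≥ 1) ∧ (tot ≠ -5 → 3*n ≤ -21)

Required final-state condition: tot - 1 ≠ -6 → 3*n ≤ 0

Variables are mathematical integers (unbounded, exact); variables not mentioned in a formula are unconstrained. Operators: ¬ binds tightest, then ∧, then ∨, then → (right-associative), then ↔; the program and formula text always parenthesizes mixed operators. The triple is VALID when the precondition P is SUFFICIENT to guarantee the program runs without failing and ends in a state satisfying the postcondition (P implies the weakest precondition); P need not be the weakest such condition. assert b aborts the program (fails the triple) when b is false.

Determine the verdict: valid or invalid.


Working backward. After the program, the postcondition tot - 1 ≠ -6 → 3*n ≤ 0 must hold; in canonical form it is tot ≠ -5 → 3*n ≤ 0.
Before n := n + 7: tot ≠ -5 → 3*n ≤ -21
Before assert val + tot + 6 < n - 2*tot + 1 ∨ 3*n + 3 ≥ n + 4: (3*tot + val < n - 5 ∨ 2*n ≥ 1) ∧ (tot ≠ -5 → 3*n ≤ -21)
Before val := 2*val - 2: (3*tot + 2*val < n - 3 ∨ 2*n ≥ 1) ∧ (tot ≠ -5 → 3*n ≤ -21)
The weakest precondition is (3*tot + 2*val < n - 3 ∨ 2*n ≥ 1) ∧ (tot ≠ -5 → 3*n ≤ -21).
Check whether (3*tot + 2*val < n - 7 ∨ 2*n ≥ 1) ∧ (tot ≠ -5 → 3*n ≤ -21) implies it.
Every state satisfying the precondition satisfies the weakest precondition: the implication holds.
Answer: valid


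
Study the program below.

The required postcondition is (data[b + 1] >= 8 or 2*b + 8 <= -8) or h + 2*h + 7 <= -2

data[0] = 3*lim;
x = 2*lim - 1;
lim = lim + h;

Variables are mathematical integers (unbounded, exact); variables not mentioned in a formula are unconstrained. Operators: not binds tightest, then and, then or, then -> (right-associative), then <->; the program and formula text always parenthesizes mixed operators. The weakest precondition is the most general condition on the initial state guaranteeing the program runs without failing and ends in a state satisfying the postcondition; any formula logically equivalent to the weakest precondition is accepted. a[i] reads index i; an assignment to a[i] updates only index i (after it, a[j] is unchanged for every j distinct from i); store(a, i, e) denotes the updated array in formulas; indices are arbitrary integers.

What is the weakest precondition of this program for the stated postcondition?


Working backward. After the program, the postcondition (data[b + 1] >= 8 or 2*b + 8 <= -8) or h + 2*h + 7 <= -2 must hold; in canonical form it is data[b + 1] >= 8 or 2*b <= -16 or 3*h <= -9.
Before lim := lim + h: data[b + 1] >= 8 or 2*b <= -16 or 3*h <= -9
Before x := 2*lim - 1: data[b + 1] >= 8 or 2*b <= -16 or 3*h <= -9
Before data[0] := 3*lim: store(data, 0, 3*lim)[b + 1] >= 8 or 2*b <= -16 or 3*h <= -9
Answer: WP = store(data, 0, 3*lim)[b + 1] >= 8 or 2*b <= -16 or 3*h <= -9


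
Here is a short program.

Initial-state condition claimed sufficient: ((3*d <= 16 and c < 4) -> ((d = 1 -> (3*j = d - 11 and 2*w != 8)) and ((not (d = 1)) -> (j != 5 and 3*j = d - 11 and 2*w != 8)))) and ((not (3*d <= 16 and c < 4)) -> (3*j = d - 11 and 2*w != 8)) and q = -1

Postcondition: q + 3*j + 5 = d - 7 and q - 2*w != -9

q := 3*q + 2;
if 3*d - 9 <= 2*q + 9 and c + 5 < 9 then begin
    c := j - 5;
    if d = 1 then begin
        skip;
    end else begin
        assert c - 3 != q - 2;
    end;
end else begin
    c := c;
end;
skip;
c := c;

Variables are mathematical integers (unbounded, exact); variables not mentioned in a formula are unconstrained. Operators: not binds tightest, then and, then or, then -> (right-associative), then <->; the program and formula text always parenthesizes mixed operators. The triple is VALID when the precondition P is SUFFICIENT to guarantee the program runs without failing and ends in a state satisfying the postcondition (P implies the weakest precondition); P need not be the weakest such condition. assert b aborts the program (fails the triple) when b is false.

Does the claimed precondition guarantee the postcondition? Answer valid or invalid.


Working backward. After the program, the postcondition q + 3*j + 5 = d - 7 and q - 2*w != -9 must hold; in canonical form it is 3*j + q = d - 12 and q != 2*w - 9.
Before c := c: 3*j + q = d - 12 and q != 2*w - 9
Before skip: 3*j + q = d - 12 and q != 2*w - 9
Then branch requires (d = 1 -> (3*j + q = d - 12 and q != 2*w - 9)) and ((not (d = 1)) -> (j != q + 6 and 3*j + q = d - 12 and q != 2*w - 9)); else branch requires 3*j + q = d - 12 and q != 2*w - 9.
Before the if: ((3*d <= 2*q + 18 and c < 4) -> ((d = 1 -> (3*j + q = d - 12 and q != 2*w - 9)) and ((not (d = 1)) -> (j != q + 6 and 3*j + q = d - 12 and q != 2*w - 9)))) and ((not (3*d <= 2*q + 18 and c < 4)) -> (3*j + q = d - 12 and q != 2*w - 9))
Before q := 3*q + 2: ((3*d <= 6*q + 22 and c < 4) -> ((d = 1 -> (3*j + 3*q = d - 14 and 3*q != 2*w - 11)) and ((not (d = 1)) -> (j != 3*q + 8 and 3*j + 3*q = d - 14 and 3*q != 2*w - 11)))) and ((not (3*d <= 6*q + 22 and c < 4)) -> (3*j + 3*q = d - 14 and 3*q != 2*w - 11))
The weakest precondition is ((3*d <= 6*q + 22 and c < 4) -> ((d = 1 -> (3*j + 3*q = d - 14 and 3*q != 2*w - 11)) and ((not (d = 1)) -> (j != 3*q + 8 and 3*j + 3*q = d - 14 and 3*q != 2*w - 11)))) and ((not (3*d <= 6*q + 22 and c < 4)) -> (3*j + 3*q = d - 14 and 3*q != 2*w - 11)).
Check whether ((3*d <= 16 and c < 4) -> ((d = 1 -> (3*j = d - 11 and 2*w != 8)) and ((not (d = 1)) -> (j != 5 and 3*j = d - 11 and 2*w != 8)))) and ((not (3*d <= 16 and c < 4)) -> (3*j = d - 11 and 2*w != 8)) and q = -1 implies it.
Every state satisfying the precondition satisfies the weakest precondition: the implication holds.
Answer: valid


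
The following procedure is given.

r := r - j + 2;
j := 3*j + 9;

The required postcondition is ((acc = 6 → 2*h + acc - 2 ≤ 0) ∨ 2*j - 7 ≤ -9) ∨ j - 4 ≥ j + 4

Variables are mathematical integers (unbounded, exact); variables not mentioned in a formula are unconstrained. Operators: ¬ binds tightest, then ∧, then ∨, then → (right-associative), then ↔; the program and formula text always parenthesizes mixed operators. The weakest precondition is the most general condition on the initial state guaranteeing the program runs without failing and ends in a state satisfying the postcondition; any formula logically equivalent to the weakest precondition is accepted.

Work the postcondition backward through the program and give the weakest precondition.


Working backward. After the program, the postcondition ((acc = 6 → 2*h + acc - 2 ≤ 0) ∨ 2*j - 7 ≤ -9) ∨ j - 4 ≥ j + 4 must hold; in canonical form it is (acc = 6 → acc + 2*h ≤ 2) ∨ 2*j ≤ -2.
Before j := 3*j + 9: (acc = 6 → acc + 2*h ≤ 2) ∨ 6*j ≤ -20
Before r := r - j + 2: (acc = 6 → acc + 2*h ≤ 2) ∨ 6*j ≤ -20
Answer: WP = (acc = 6 → acc + 2*h ≤ 2) ∨ 6*j ≤ -20


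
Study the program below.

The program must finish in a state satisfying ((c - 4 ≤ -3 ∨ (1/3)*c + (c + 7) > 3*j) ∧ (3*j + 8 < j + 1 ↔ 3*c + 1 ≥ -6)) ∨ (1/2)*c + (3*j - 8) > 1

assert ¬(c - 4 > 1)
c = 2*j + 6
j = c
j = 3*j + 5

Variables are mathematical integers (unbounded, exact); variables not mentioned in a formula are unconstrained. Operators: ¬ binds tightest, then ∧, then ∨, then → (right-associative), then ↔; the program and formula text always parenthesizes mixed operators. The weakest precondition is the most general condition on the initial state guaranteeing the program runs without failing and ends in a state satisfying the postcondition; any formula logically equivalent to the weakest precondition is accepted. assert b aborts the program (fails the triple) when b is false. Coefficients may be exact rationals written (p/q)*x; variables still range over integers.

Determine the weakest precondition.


Working backward. After the program, the postcondition ((c - 4 ≤ -3 ∨ (1/3)*c + (c + 7) > 3*j) ∧ (3*j + 8 < j + 1 ↔ 3*c + 1 ≥ -6)) ∨ (1/2)*c + (3*j - 8) > 1 must hold; in canonical form it is ((c ≤ 1 ∨ (4/3)*c > 3*j - 7) ∧ (2*j < -7 ↔ 3*c ≥ -7)) ∨ (1/2)*c + 3*j > 9.
Before j := 3*j + 5: ((c ≤ 1 ∨ (4/3)*c > 9*j + 8) ∧ (6*j < -17 ↔ 3*c ≥ -7)) ∨ (1/2)*c + 9*j > -6
Before j := c: ((c ≤ 1 ∨ (23/3)*c < -8) ∧ (6*c < -17 ↔ 3*c ≥ -7)) ∨ (19/2)*c > -6
Before c := 2*j + 6: ((2*j ≤ -5 ∨ (46/3)*j < -54) ∧ (12*j < -53 ↔ 6*j ≥ -25)) ∨ 19*j > -63
Before assert ¬(c - 4 > 1): (¬(c > 5)) ∧ (((2*j ≤ -5 ∨ (46/3)*j < -54) ∧ (12*j < -53 ↔ 6*j ≥ -25)) ∨ 19*j > -63)
Answer: WP = (¬(c > 5)) ∧ (((2*j ≤ -5 ∨ (46/3)*j < -54) ∧ (12*j < -53 ↔ 6*j ≥ -25)) ∨ 19*j > -63)


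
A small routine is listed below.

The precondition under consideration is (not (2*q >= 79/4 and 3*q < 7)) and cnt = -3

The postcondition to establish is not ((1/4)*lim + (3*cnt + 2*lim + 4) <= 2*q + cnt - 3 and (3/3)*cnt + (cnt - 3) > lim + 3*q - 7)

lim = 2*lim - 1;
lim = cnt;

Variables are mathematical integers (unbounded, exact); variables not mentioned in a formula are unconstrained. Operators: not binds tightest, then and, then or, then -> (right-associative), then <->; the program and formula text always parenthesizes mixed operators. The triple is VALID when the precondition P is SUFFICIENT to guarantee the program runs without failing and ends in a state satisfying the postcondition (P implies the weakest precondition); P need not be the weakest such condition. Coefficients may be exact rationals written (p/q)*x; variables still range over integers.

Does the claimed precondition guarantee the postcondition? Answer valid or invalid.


Working backward. After the program, the postcondition not ((1/4)*lim + (3*cnt + 2*lim + 4) <= 2*q + cnt - 3 and (3/3)*cnt + (cnt - 3) > lim + 3*q - 7) must hold; in canonical form it is not (2*cnt + (9/4)*lim <= 2*q - 7 and 2*cnt > lim + 3*q - 4).
Before lim := cnt: not ((17/4)*cnt <= 2*q - 7 and cnt > 3*q - 4)
Before lim := 2*lim - 1: not ((17/4)*cnt <= 2*q - 7 and cnt > 3*q - 4)
The weakest precondition is not ((17/4)*cnt <= 2*q - 7 and cnt > 3*q - 4).
Check whether (not (2*q >= 79/4 and 3*q < 7)) and cnt = -3 implies it.
Countermodel: at the initial state cnt = -3, q = -2, the precondition holds but the weakest precondition fails.
Answer: invalid


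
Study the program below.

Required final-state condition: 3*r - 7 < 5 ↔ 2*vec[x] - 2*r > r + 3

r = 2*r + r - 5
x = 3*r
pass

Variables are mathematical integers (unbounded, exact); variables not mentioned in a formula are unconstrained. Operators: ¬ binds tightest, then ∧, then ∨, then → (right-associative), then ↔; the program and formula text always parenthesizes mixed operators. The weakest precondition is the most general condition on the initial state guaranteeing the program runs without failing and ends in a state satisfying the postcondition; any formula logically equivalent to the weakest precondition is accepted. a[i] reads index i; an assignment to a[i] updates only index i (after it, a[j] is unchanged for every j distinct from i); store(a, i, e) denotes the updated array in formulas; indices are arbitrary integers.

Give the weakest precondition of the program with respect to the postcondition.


Working backward. After the program, the postcondition 3*r - 7 < 5 ↔ 2*vec[x] - 2*r > r + 3 must hold; in canonical form it is 3*r < 12 ↔ 2*vec[x] > 3*r + 3.
Before skip: 3*r < 12 ↔ 2*vec[x] > 3*r + 3
Before x := 3*r: 3*r < 12 ↔ 2*vec[3*r] > 3*r + 3
Before r := 2*r + r - 5: 9*r < 27 ↔ 2*vec[9*r - 15] > 9*r - 12
Answer: WP = 9*r < 27 ↔ 2*vec[9*r - 15] > 9*r - 12


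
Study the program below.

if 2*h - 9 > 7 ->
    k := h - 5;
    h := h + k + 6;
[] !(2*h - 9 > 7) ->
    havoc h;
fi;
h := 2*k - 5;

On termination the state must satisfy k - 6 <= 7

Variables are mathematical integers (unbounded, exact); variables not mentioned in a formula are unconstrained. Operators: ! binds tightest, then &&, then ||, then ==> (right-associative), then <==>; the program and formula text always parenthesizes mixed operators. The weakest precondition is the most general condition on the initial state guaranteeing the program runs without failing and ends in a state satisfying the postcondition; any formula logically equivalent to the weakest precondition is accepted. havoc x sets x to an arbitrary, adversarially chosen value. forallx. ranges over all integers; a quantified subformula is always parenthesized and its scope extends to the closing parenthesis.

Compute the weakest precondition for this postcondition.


Working backward. After the program, the postcondition k - 6 <= 7 must hold; in canonical form it is k <= 13.
Before h := 2*k - 5: k <= 13
Then branch requires h <= 18; else branch requires k <= 13.
Before the if: (2*h > 16 ==> h <= 18) && ((!(2*h > 16)) ==> k <= 13)
Answer: WP = (2*h > 16 ==> h <= 18) && ((!(2*h > 16)) ==> k <= 13)


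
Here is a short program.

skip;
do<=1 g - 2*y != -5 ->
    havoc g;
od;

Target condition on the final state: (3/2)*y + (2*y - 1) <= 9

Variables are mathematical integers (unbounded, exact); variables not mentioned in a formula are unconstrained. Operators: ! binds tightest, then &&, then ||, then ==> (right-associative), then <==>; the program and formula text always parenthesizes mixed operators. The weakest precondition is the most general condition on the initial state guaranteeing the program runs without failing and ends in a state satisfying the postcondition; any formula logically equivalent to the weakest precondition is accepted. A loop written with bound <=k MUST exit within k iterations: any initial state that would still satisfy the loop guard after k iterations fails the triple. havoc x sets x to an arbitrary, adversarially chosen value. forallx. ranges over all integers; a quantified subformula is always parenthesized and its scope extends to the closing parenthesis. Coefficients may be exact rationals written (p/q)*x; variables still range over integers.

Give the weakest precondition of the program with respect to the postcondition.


Working backward. After the program, the postcondition (3/2)*y + (2*y - 1) <= 9 must hold; in canonical form it is (7/2)*y <= 10.
Before the loop (bound <=1), unroll the exhaustion recursion (WP_0 = exit-now case; WP_j = one more guarded iteration, up to j = 1):
  WP_0: (!(g != 2*y - 5)) && (7/2)*y <= 10
  WP_1: (g != 2*y - 5 ==> (forall g_1. ((!(g_1 != 2*y - 5)) && (7/2)*y <= 10))) && ((!(g != 2*y - 5)) ==> (7/2)*y <= 10)
So before the loop: (g != 2*y - 5 ==> (forall g_1. ((!(g_1 != 2*y - 5)) && (7/2)*y <= 10))) && ((!(g != 2*y - 5)) ==> (7/2)*y <= 10)
Before skip: (g != 2*y - 5 ==> (forall g_1. ((!(g_1 != 2*y - 5)) && (7/2)*y <= 10))) && ((!(g != 2*y - 5)) ==> (7/2)*y <= 10)
Answer: WP = (g != 2*y - 5 ==> (forall g_1. ((!(g_1 != 2*y - 5)) && (7/2)*y <= 10))) && ((!(g != 2*y - 5)) ==> (7/2)*y <= 10)


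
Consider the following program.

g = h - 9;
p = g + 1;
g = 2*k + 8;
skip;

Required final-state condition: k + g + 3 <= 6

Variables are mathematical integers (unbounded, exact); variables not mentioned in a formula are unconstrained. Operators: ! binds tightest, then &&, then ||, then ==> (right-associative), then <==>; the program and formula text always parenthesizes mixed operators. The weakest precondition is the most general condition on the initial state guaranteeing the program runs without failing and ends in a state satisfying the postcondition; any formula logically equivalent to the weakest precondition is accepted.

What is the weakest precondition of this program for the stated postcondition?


Working backward. After the program, the postcondition k + g + 3 <= 6 must hold; in canonical form it is g + k <= 3.
Before skip: g + k <= 3
Before g := 2*k + 8: 3*k <= -5
Before p := g + 1: 3*k <= -5
Before g := h - 9: 3*k <= -5
Answer: WP = 3*k <= -5


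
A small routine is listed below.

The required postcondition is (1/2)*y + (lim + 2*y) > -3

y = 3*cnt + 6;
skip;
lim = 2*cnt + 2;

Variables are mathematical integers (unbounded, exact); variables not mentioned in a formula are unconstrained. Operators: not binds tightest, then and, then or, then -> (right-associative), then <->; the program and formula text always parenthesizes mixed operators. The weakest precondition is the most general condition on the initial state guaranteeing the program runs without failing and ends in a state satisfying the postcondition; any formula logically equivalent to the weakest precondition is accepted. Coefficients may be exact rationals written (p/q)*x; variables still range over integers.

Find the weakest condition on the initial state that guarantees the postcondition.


Working backward. After the program, the postcondition (1/2)*y + (lim + 2*y) > -3 must hold; in canonical form it is lim + (5/2)*y > -3.
Before lim := 2*cnt + 2: 2*cnt + (5/2)*y > -5
Before skip: 2*cnt + (5/2)*y > -5
Before y := 3*cnt + 6: (19/2)*cnt > -20
Answer: WP = (19/2)*cnt > -20


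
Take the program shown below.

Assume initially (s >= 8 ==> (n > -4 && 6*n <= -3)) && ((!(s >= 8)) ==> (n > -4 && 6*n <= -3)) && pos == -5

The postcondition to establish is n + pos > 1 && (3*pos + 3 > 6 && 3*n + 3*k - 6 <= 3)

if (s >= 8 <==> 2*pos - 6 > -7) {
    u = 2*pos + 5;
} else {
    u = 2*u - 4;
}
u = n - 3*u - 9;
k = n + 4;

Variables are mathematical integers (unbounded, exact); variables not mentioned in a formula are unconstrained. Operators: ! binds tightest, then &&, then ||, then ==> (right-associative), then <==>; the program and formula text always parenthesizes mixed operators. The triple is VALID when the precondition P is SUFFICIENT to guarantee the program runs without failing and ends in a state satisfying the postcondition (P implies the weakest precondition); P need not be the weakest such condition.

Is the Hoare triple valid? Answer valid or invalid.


Working backward. After the program, the postcondition n + pos > 1 && (3*pos + 3 > 6 && 3*n + 3*k - 6 <= 3) must hold; in canonical form it is n + pos > 1 && 3*pos > 3 && 3*k + 3*n <= 9.
Before k := n + 4: n + pos > 1 && 3*pos > 3 && 6*n <= -3
Before u := n - 3*u - 9: n + pos > 1 && 3*pos > 3 && 6*n <= -3
Then branch requires n + pos > 1 && 3*pos > 3 && 6*n <= -3; else branch requires n + pos > 1 && 3*pos > 3 && 6*n <= -3.
Before the if: ((s >= 8 <==> 2*pos > -1) ==> (n + pos > 1 && 3*pos > 3 && 6*n <= -3)) && ((!(s >= 8 <==> 2*pos > -1)) ==> (n + pos > 1 && 3*pos > 3 && 6*n <= -3))
The weakest precondition is ((s >= 8 <==> 2*pos > -1) ==> (n + pos > 1 && 3*pos > 3 && 6*n <= -3)) && ((!(s >= 8 <==> 2*pos > -1)) ==> (n + pos > 1 && 3*pos > 3 && 6*n <= -3)).
Check whether (s >= 8 ==> (n > -4 && 6*n <= -3)) && ((!(s >= 8)) ==> (n > -4 && 6*n <= -3)) && pos == -5 implies it.
Countermodel: at the initial state n = -1, pos = -5, s = 8, the precondition holds but the weakest precondition fails.
Answer: invalid
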